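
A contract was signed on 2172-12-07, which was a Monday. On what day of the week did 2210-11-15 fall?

Day-of-year of December 7, 2172: 342.
Day-of-year of November 15, 2210: 319.
2172 has 366 days, so 366 − 342 = 24 days remain in 2172.
Full years 2173–2209: 29 common + 8 leap = 29×365 + 8×366 = 13513 days.
Total: 24 + 13513 + 319 = 13856 days.
13856 mod 7 = 3, so 3 days after Monday is Thursday.

Thursday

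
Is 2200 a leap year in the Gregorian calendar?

2200 is not a leap year (divisible by 100 but not 400).

No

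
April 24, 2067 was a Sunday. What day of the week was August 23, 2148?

Friday

Day-of-year of April 24, 2067: 114.
Day-of-year of August 23, 2148: 236.
2067 has 365 days, so 365 − 114 = 251 days remain in 2067.
Full years 2068–2147: 61 common + 19 leap = 61×365 + 19×366 = 29219 days.
Total: 251 + 29219 + 236 = 29706 days.
29706 mod 7 = 5, so 5 days after Sunday is Friday.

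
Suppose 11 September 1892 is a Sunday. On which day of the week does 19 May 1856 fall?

Count forward from the earlier date (May 19, 1856) to the later (September 11, 1892):
Day-of-year of May 19, 1856: 140.
Day-of-year of September 11, 1892: 255.
1856 has 366 days, so 366 − 140 = 226 days remain in 1856.
Full years 1857–1891: 27 common + 8 leap = 27×365 + 8×366 = 12783 days.
Total: 226 + 12783 + 255 = 13264 days.
13264 mod 7 = 6, so 6 days before Sunday is Monday.

Monday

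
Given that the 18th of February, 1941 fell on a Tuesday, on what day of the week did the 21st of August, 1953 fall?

From February 18, 1941 to February 18, 1953: 12 years, of which 3 contain a Feb 29 — 9×365 + 3×366 = 4383 days.
February 1953: 28 − 18 = 10 days remain (1953 is not a leap year, so February has 28 days).
Then March (31), April (30), May (31), June (30), July (31): 31 + 30 + 31 + 30 + 31 = 153 days.
August 1–21, 1953: 21 days.
Residual: 184 days.
Total: 4567 days.
4567 mod 7 = 3, so 3 days after Tuesday is Friday.

Friday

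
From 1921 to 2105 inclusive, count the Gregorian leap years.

Years divisible by 4: 1924, 1928, …, 2104 — 46 in all.
Of these, 2100 is divisible by 100 but not 400, so not leap.
2000 is divisible by 400, so still leap.
Leap years: 46 − 1 = 45.

45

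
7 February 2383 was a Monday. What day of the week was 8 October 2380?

Wednesday

Count forward from the earlier date (October 8, 2380) to the later (February 7, 2383):
Day-of-year of October 8, 2380: 282.
Day-of-year of February 7, 2383: 38.
2380 has 366 days, so 366 − 282 = 84 days remain in 2380.
Full years: 2381: 365; 2382: 365. Sum = 730.
Total: 84 + 730 + 38 = 852 days.
852 mod 7 = 5, so 5 days before Monday is Wednesday.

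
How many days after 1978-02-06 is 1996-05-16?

6674

From February 6, 1978 to February 6, 1996: 18 years, of which 4 contain a Feb 29 — 14×365 + 4×366 = 6574 days.
February 1996: 29 − 6 = 23 days remain (1996 is a leap year, so February has 29 days).
Then March (31), April (30): 31 + 30 = 61 days.
May 1–16, 1996: 16 days.
Residual: 100 days.
Total: 6674 days.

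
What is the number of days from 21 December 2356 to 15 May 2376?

7085

Day-of-year of December 21, 2356: 356.
Day-of-year of May 15, 2376: 136.
2356 has 366 days, so 366 − 356 = 10 days remain in 2356.
Full years 2357–2375: 15 common + 4 leap = 15×365 + 4×366 = 6939 days.
Total: 10 + 6939 + 136 = 7085 days.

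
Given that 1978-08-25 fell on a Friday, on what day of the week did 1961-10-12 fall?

Count forward from the earlier date (October 12, 1961) to the later (August 25, 1978):
Day-of-year of October 12, 1961: 285.
Day-of-year of August 25, 1978: 237.
1961 has 365 days, so 365 − 285 = 80 days remain in 1961.
Full years 1962–1977: 12 common + 4 leap = 12×365 + 4×366 = 5844 days.
Total: 80 + 5844 + 237 = 6161 days.
6161 mod 7 = 1, so 1 day before Friday is Thursday.

Thursday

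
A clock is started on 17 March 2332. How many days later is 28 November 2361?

Day-of-year of March 17, 2332: 77.
Day-of-year of November 28, 2361: 332.
2332 has 366 days, so 366 − 77 = 289 days remain in 2332.
Full years 2333–2360: 21 common + 7 leap = 21×365 + 7×366 = 10227 days.
Total: 289 + 10227 + 332 = 10848 days.

10848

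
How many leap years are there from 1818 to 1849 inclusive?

Years divisible by 4 in [1818, 1849]: 1820, 1824, 1828, 1832, 1836, 1840, 1844, 1848.
No century exceptions apply. Count: 8.

8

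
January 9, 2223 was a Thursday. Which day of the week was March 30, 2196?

Count forward from the earlier date (March 30, 2196) to the later (January 9, 2223):
Day-of-year of March 30, 2196: 90.
Day-of-year of January 9, 2223: 9.
2196 has 366 days, so 366 − 90 = 276 days remain in 2196.
Full years 2197–2222: 21 common + 5 leap = 21×365 + 5×366 = 9495 days.
Total: 276 + 9495 + 9 = 9780 days.
9780 mod 7 = 1, so 1 day before Thursday is Wednesday.

Wednesday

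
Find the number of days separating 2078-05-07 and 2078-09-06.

122

May 2078: 31 − 7 = 24 days remain.
Then June (30), July (31), August (31): 30 + 31 + 31 = 92 days.
September 1–6, 2078: 6 days.
Total: 24 + 92 + 6 = 122 days.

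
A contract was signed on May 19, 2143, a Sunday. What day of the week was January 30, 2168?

Day-of-year of May 19, 2143: 139.
Day-of-year of January 30, 2168: 30.
2143 has 365 days, so 365 − 139 = 226 days remain in 2143.
Full years 2144–2167: 18 common + 6 leap = 18×365 + 6×366 = 8766 days.
Total: 226 + 8766 + 30 = 9022 days.
9022 mod 7 = 6, so 6 days after Sunday is Saturday.

Saturday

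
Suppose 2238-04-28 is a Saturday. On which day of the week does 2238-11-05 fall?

April 2238: 30 − 28 = 2 days remain.
Then May (31), June (30), July (31), August (31), September (30), October (31): 31 + 30 + 31 + 31 + 30 + 31 = 184 days.
November 1–5, 2238: 5 days.
Total: 2 + 184 + 5 = 191 days.
191 mod 7 = 2, so 2 days after Saturday is Monday.

Monday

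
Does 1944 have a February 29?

1944 is a leap year.

Yes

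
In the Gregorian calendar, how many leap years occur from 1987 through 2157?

Years divisible by 4: 1988, 1992, …, 2156 — 43 in all.
Of these, 2100 is divisible by 100 but not 400, so not leap.
2000 is divisible by 400, so still leap.
Leap years: 43 − 1 = 42.

42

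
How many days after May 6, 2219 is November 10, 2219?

May 2219: 31 − 6 = 25 days remain.
Then June (30), July (31), August (31), September (30), October (31): 30 + 31 + 31 + 30 + 31 = 153 days.
November 1–10, 2219: 10 days.
Total: 25 + 153 + 10 = 188 days.

188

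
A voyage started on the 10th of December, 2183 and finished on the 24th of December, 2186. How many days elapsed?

Day-of-year of December 10, 2183: 344.
Day-of-year of December 24, 2186: 358.
2183 has 365 days, so 365 − 344 = 21 days remain in 2183.
Full years: 2184: 366; 2185: 365. Sum = 731.
Total: 21 + 731 + 358 = 1110 days.

1110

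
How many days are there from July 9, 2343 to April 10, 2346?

1006

Day-of-year of July 9, 2343: 190.
Day-of-year of April 10, 2346: 100.
2343 has 365 days, so 365 − 190 = 175 days remain in 2343.
Full years: 2344: 366; 2345: 365. Sum = 731.
Total: 175 + 731 + 100 = 1006 days.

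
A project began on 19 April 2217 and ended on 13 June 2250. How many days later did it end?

12108

Day-of-year of April 19, 2217: 109.
Day-of-year of June 13, 2250: 164.
2217 has 365 days, so 365 − 109 = 256 days remain in 2217.
Full years 2218–2249: 24 common + 8 leap = 24×365 + 8×366 = 11688 days.
Total: 256 + 11688 + 164 = 12108 days.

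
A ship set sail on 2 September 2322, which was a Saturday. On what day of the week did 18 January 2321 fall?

Count forward from the earlier date (January 18, 2321) to the later (September 2, 2322):
Day-of-year of January 18, 2321: 18.
Day-of-year of September 2, 2322: 245.
2321 has 365 days, so 365 − 18 = 347 days remain in 2321.
Total: 347 + 245 = 592 days.
592 mod 7 = 4, so 4 days before Saturday is Tuesday.

Tuesday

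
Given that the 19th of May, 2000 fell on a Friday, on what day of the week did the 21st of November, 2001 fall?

Wednesday

May 19, 2000 → May 19, 2001: 365 days.
May 2001: 31 − 19 = 12 days remain.
Then June (30), July (31), August (31), September (30), October (31): 30 + 31 + 31 + 30 + 31 = 153 days.
November 1–21, 2001: 21 days.
Residual: 186 days.
Total: 551 days.
551 mod 7 = 5, so 5 days after Friday is Wednesday.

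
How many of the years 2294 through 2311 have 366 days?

3

Years divisible by 4 in [2294, 2311]: 2296, 2300, 2304, 2308.
Of these, 2300 is divisible by 100 but not 400, so not leap.
Leap years: 4 − 1 = 3.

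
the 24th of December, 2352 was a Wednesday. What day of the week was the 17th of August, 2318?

Saturday

Count forward from the earlier date (August 17, 2318) to the later (December 24, 2352):
Day-of-year of August 17, 2318: 229.
Day-of-year of December 24, 2352: 359.
2318 has 365 days, so 365 − 229 = 136 days remain in 2318.
Full years 2319–2351: 25 common + 8 leap = 25×365 + 8×366 = 12053 days.
Total: 136 + 12053 + 359 = 12548 days.
12548 mod 7 = 4, so 4 days before Wednesday is Saturday.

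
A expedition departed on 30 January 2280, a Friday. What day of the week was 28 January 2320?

Day-of-year of January 30, 2280: 30.
Day-of-year of January 28, 2320: 28.
2280 has 366 days, so 366 − 30 = 336 days remain in 2280.
Full years 2281–2319: 31 common + 8 leap = 31×365 + 8×366 = 14243 days.
Total: 336 + 14243 + 28 = 14607 days.
14607 mod 7 = 5, so 5 days after Friday is Wednesday.

Wednesday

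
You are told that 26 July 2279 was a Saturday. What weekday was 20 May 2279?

Tuesday

Count forward from the earlier date (May 20, 2279) to the later (July 26, 2279):
May 2279: 31 − 20 = 11 days remain.
Then June (30): 30 days.
July 1–26, 2279: 26 days.
Total: 11 + 30 + 26 = 67 days.
67 mod 7 = 4, so 4 days before Saturday is Tuesday.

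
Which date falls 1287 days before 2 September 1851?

23 February 1848

Count 1287 days before September 2, 1851:
Day-of-year of February 23, 1848: 54.
Day-of-year of September 2, 1851: 245.
1848 has 366 days, so 366 − 54 = 312 days remain in 1848.
Full years: 1849: 365; 1850: 365. Sum = 730.
Total: 312 + 730 + 245 = 1287 days.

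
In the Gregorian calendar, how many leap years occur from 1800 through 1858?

14

Years divisible by 4: 1800, 1804, …, 1856 — 15 in all.
Of these, 1800 is divisible by 100 but not 400, so not leap.
Leap years: 15 − 1 = 14.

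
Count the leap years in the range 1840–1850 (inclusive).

3

Years divisible by 4 in [1840, 1850]: 1840, 1844, 1848.
No century exceptions apply. Count: 3.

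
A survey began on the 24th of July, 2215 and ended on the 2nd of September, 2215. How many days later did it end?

40

July 2215: 31 − 24 = 7 days remain.
Then August (31): 31 days.
September 1–2, 2215: 2 days.
Total: 7 + 31 + 2 = 40 days.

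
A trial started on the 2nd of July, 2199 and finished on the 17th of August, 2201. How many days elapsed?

July 2, 2199 → July 2, 2200: 365 days (2200 is not a leap year (divisible by 100 but not 400)).
July 2, 2200 → July 2, 2201: 365 days.
July 2201: 31 − 2 = 29 days remain.
August 1–17, 2201: 17 days.
Residual: 46 days.
Total: 776 days.

776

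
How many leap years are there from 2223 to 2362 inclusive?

Years divisible by 4: 2224, 2228, …, 2360 — 35 in all.
Of these, 2300 is divisible by 100 but not 400, so not leap.
Leap years: 35 − 1 = 34.

34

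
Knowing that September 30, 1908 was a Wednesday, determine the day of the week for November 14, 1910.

Monday

September 30, 1908 → September 30, 1909: 365 days.
September 30, 1909 → September 30, 1910: 365 days.
September 1910: 30 − 30 = 0 days remain.
Then October (31): 31 days.
November 1–14, 1910: 14 days.
Residual: 45 days.
Total: 775 days.
775 mod 7 = 5, so 5 days after Wednesday is Monday.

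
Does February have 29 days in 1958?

1958 is not a leap year.

No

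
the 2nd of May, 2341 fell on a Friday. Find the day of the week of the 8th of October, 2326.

Friday

Count forward from the earlier date (October 8, 2326) to the later (May 2, 2341):
From October 8, 2326 to October 8, 2340: 14 years, of which 4 contain a Feb 29 — 10×365 + 4×366 = 5114 days.
October 2340: 31 − 8 = 23 days remain.
Then November (30), December (31), January (31), February 2341 (28), March (31), April (30): 30 + 31 + 31 + 28 + 31 + 30 = 181 days.
May 1–2, 2341: 2 days.
Residual: 206 days.
Total: 5320 days.
5320 is a multiple of 7, so the 8th of October, 2326 falls on the same weekday: Friday.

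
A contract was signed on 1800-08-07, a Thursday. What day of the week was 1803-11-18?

Day-of-year of August 7, 1800: 219.
Day-of-year of November 18, 1803: 322.
1800 has 365 days, so 365 − 219 = 146 days remain in 1800.
Full years: 1801: 365; 1802: 365. Sum = 730.
Total: 146 + 730 + 322 = 1198 days.
1198 mod 7 = 1, so 1 day after Thursday is Friday.

Friday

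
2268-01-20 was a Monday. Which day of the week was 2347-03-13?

Thursday

Day-of-year of January 20, 2268: 20.
Day-of-year of March 13, 2347: 72.
2268 has 366 days, so 366 − 20 = 346 days remain in 2268.
Full years 2269–2346: 60 common + 18 leap = 60×365 + 18×366 = 28488 days.
Total: 346 + 28488 + 72 = 28906 days.
28906 mod 7 = 3, so 3 days after Monday is Thursday.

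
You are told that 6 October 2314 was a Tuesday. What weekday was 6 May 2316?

Saturday

October 6, 2314 → October 6, 2315: 365 days.
October 2315: 31 − 6 = 25 days remain.
Then November (30), December (31), January (31), February 2316 (29), March (31), April (30): 30 + 31 + 31 + 29 + 31 + 30 = 182 days.
May 1–6, 2316: 6 days.
Residual: 213 days.
Total: 578 days.
578 mod 7 = 4, so 4 days after Tuesday is Saturday.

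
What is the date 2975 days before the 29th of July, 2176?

the 6th of June, 2168

Count 2975 days before July 29, 2176:
From June 6, 2168 to June 6, 2176: 8 years, of which 2 contain a Feb 29 — 6×365 + 2×366 = 2922 days.
June 2176: 30 − 6 = 24 days remain.
July 1–29, 2176: 29 days.
Residual: 53 days.
Total: 2975 days.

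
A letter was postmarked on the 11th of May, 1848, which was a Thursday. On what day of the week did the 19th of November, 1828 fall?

Count forward from the earlier date (November 19, 1828) to the later (May 11, 1848):
From November 19, 1828 to November 19, 1847: 19 years, of which 4 contain a Feb 29 — 15×365 + 4×366 = 6939 days.
November 1847: 30 − 19 = 11 days remain.
Then December (31), January (31), February 1848 (29), March (31), April (30): 31 + 31 + 29 + 31 + 30 = 152 days.
May 1–11, 1848: 11 days.
Residual: 174 days.
Total: 7113 days.
7113 mod 7 = 1, so 1 day before Thursday is Wednesday.

Wednesday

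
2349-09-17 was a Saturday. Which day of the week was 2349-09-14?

Count forward from the earlier date (September 14, 2349) to the later (September 17, 2349):
Within September 2349: 17 − 14 = 3 days.
3 mod 7 = 3, so 3 days before Saturday is Wednesday.

Wednesday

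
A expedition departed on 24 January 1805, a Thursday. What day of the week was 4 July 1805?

Thursday

January 1805: 31 − 24 = 7 days remain.
Then February 1805 (28), March (31), April (30), May (31), June (30): 28 + 31 + 30 + 31 + 30 = 150 days.
July 1–4, 1805: 4 days.
Total: 7 + 150 + 4 = 161 days.
161 is a multiple of 7, so 4 July 1805 falls on the same weekday: Thursday.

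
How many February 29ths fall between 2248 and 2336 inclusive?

Years divisible by 4: 2248, 2252, …, 2336 — 23 in all.
Of these, 2300 is divisible by 100 but not 400, so not leap.
Leap years: 23 − 1 = 22.

22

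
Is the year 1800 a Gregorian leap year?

1800 is not a leap year (divisible by 100 but not 400).

No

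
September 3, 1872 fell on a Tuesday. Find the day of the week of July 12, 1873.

Saturday

September 1872: 30 − 3 = 27 days remain.
Then 9 full months totalling 273 days.
July 1–12, 1873: 12 days.
Residual: 312 days.
Total: 312 days.
312 mod 7 = 4, so 4 days after Tuesday is Saturday.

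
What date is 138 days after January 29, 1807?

June 16, 1807

Count 138 days after January 29, 1807:
January 1807: 31 − 29 = 2 days remain.
Then February 1807 (28), March (31), April (30), May (31): 28 + 31 + 30 + 31 = 120 days.
June 1–16, 1807: 16 days.
Total: 2 + 120 + 16 = 138 days.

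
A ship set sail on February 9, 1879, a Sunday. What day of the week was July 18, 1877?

Count forward from the earlier date (July 18, 1877) to the later (February 9, 1879):
July 18, 1877 → July 18, 1878: 365 days.
July 1878: 31 − 18 = 13 days remain.
Then August (31), September (30), October (31), November (30), December (31), January (31): 31 + 30 + 31 + 30 + 31 + 31 = 184 days.
February 1–9, 1879: 9 days (1879 is not a leap year).
Residual: 206 days.
Total: 571 days.
571 mod 7 = 4, so 4 days before Sunday is Wednesday.

Wednesday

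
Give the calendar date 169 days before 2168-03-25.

2167-10-08

Count 169 days before March 25, 2168:
Day-of-year of October 8, 2167: 281.
Day-of-year of March 25, 2168: 85.
2167 has 365 days, so 365 − 281 = 84 days remain in 2167.
Total: 84 + 85 = 169 days.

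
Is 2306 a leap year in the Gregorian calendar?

No

2306 is not a leap year.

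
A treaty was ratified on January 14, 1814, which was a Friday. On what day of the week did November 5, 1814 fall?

January 1814: 31 − 14 = 17 days remain.
Then 9 full months totalling 273 days.
November 1–5, 1814: 5 days.
Total: 17 + 273 + 5 = 295 days.
295 mod 7 = 1, so 1 day after Friday is Saturday.

Saturday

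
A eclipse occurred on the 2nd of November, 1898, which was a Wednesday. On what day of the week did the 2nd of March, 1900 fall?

Friday

November 1898: 30 − 2 = 28 days remain.
Then 15 full months totalling 455 days.
March 1–2, 1900: 2 days.
Total: 28 + 455 + 2 = 485 days.
485 mod 7 = 2, so 2 days after Wednesday is Friday.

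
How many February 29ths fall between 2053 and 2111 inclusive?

Years divisible by 4: 2056, 2060, …, 2108 — 14 in all.
Of these, 2100 is divisible by 100 but not 400, so not leap.
Leap years: 14 − 1 = 13.

13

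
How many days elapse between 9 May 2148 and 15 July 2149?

432

May 9, 2148 → May 9, 2149: 365 days.
May 2149: 31 − 9 = 22 days remain.
Then June (30): 30 days.
July 1–15, 2149: 15 days.
Residual: 67 days.
Total: 432 days.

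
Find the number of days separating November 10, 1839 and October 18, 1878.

From November 10, 1839 to November 10, 1877: 38 years, of which 10 contain a Feb 29 — 28×365 + 10×366 = 13880 days.
November 1877: 30 − 10 = 20 days remain.
Then 10 full months totalling 304 days.
October 1–18, 1878: 18 days.
Residual: 342 days.
Total: 14222 days.

14222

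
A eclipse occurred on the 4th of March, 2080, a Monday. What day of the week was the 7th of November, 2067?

Count forward from the earlier date (November 7, 2067) to the later (March 4, 2080):
Day-of-year of November 7, 2067: 311.
Day-of-year of March 4, 2080: 64.
2067 has 365 days, so 365 − 311 = 54 days remain in 2067.
Full years 2068–2079: 9 common + 3 leap = 9×365 + 3×366 = 4383 days.
Total: 54 + 4383 + 64 = 4501 days.
4501 is a multiple of 7, so the 7th of November, 2067 falls on the same weekday: Monday.

Monday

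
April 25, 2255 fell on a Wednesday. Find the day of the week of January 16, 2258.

April 25, 2255 → April 25, 2256: 366 days (2256 is a leap year).
April 25, 2256 → April 25, 2257: 365 days.
April 2257: 30 − 25 = 5 days remain.
Then May (31), June (30), July (31), August (31), September (30), October (31), November (30), December (31): 31 + 30 + 31 + 31 + 30 + 31 + 30 + 31 = 245 days.
January 1–16, 2258: 16 days.
Residual: 266 days.
Total: 997 days.
997 mod 7 = 3, so 3 days after Wednesday is Saturday.

Saturday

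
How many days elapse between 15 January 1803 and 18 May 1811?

From January 15, 1803 to January 15, 1811: 8 years, of which 2 contain a Feb 29 — 6×365 + 2×366 = 2922 days.
January 1811: 31 − 15 = 16 days remain.
Then February 1811 (28), March (31), April (30): 28 + 31 + 30 = 89 days.
May 1–18, 1811: 18 days.
Residual: 123 days.
Total: 3045 days.

3045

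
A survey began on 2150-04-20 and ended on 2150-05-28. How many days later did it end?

April 2150: 30 − 20 = 10 days remain.
May 1–28, 2150: 28 days.
Total: 10 + 28 = 38 days.

38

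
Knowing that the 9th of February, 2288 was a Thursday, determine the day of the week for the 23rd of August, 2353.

Sunday

Day-of-year of February 9, 2288: 40.
Day-of-year of August 23, 2353: 235.
2288 has 366 days, so 366 − 40 = 326 days remain in 2288.
Full years 2289–2352: 49 common + 15 leap = 49×365 + 15×366 = 23375 days.
Total: 326 + 23375 + 235 = 23936 days.
23936 mod 7 = 3, so 3 days after Thursday is Sunday.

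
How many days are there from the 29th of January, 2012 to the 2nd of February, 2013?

Day-of-year of January 29, 2012: 29.
Day-of-year of February 2, 2013: 33.
2012 has 366 days, so 366 − 29 = 337 days remain in 2012.
Total: 337 + 33 = 370 days.

370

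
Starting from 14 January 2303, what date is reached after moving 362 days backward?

17 January 2302

Count 362 days before January 14, 2303:
January 2302: 31 − 17 = 14 days remain.
Then 11 full months totalling 334 days.
January 1–14, 2303: 14 days.
Residual: 362 days.
Total: 362 days.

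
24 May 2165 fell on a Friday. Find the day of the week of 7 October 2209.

From May 24, 2165 to May 24, 2209: 44 years, of which 10 contain a Feb 29 — 34×365 + 10×366 = 16070 days.
(2200 is not a leap year (divisible by 100 but not 400).)
May 2209: 31 − 24 = 7 days remain.
Then June (30), July (31), August (31), September (30): 30 + 31 + 31 + 30 = 122 days.
October 1–7, 2209: 7 days.
Residual: 136 days.
Total: 16206 days.
16206 mod 7 = 1, so 1 day after Friday is Saturday.

Saturday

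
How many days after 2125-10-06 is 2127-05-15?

October 2125: 31 − 6 = 25 days remain.
Then 18 full months totalling 546 days.
May 1–15, 2127: 15 days.
Total: 25 + 546 + 15 = 586 days.

586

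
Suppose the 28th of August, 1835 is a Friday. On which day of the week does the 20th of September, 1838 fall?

Thursday

Day-of-year of August 28, 1835: 240.
Day-of-year of September 20, 1838: 263.
1835 has 365 days, so 365 − 240 = 125 days remain in 1835.
Full years: 1836: 366; 1837: 365. Sum = 731.
Total: 125 + 731 + 263 = 1119 days.
1119 mod 7 = 6, so 6 days after Friday is Thursday.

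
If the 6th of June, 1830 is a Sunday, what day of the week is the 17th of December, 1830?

Friday

June 1830: 30 − 6 = 24 days remain.
Then July (31), August (31), September (30), October (31), November (30): 31 + 31 + 30 + 31 + 30 = 153 days.
December 1–17, 1830: 17 days.
Total: 24 + 153 + 17 = 194 days.
194 mod 7 = 5, so 5 days after Sunday is Friday.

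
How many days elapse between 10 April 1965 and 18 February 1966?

April 1965: 30 − 10 = 20 days remain.
Then 9 full months totalling 276 days.
February 1–18, 1966: 18 days (1966 is not a leap year).
Total: 20 + 276 + 18 = 314 days.

314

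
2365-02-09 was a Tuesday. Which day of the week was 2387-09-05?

Saturday

From February 9, 2365 to February 9, 2387: 22 years, of which 5 contain a Feb 29 — 17×365 + 5×366 = 8035 days.
February 2387: 28 − 9 = 19 days remain (2387 is not a leap year, so February has 28 days).
Then March (31), April (30), May (31), June (30), July (31), August (31): 31 + 30 + 31 + 30 + 31 + 31 = 184 days.
September 1–5, 2387: 5 days.
Residual: 208 days.
Total: 8243 days.
8243 mod 7 = 4, so 4 days after Tuesday is Saturday.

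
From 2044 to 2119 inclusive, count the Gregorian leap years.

18

Years divisible by 4: 2044, 2048, …, 2116 — 19 in all.
Of these, 2100 is divisible by 100 but not 400, so not leap.
Leap years: 19 − 1 = 18.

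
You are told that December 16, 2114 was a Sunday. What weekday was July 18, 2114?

Count forward from the earlier date (July 18, 2114) to the later (December 16, 2114):
July 2114: 31 − 18 = 13 days remain.
Then August (31), September (30), October (31), November (30): 31 + 30 + 31 + 30 = 122 days.
December 1–16, 2114: 16 days.
Total: 13 + 122 + 16 = 151 days.
151 mod 7 = 4, so 4 days before Sunday is Wednesday.

Wednesday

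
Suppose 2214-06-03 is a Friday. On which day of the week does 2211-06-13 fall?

Count forward from the earlier date (June 13, 2211) to the later (June 3, 2214):
Day-of-year of June 13, 2211: 164.
Day-of-year of June 3, 2214: 154.
2211 has 365 days, so 365 − 164 = 201 days remain in 2211.
Full years: 2212: 366; 2213: 365. Sum = 731.
Total: 201 + 731 + 154 = 1086 days.
1086 mod 7 = 1, so 1 day before Friday is Thursday.

Thursday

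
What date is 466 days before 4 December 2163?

25 August 2162

Count 466 days before December 4, 2163:
August 2162: 31 − 25 = 6 days remain.
Then 15 full months totalling 456 days.
December 1–4, 2163: 4 days.
Total: 6 + 456 + 4 = 466 days.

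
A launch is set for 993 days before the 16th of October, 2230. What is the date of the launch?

the 27th of January, 2228

Count 993 days before October 16, 2230:
January 27, 2228 → January 27, 2229: 366 days (2228 is a leap year).
January 27, 2229 → January 27, 2230: 365 days.
January 2230: 31 − 27 = 4 days remain.
Then February 2230 (28), March (31), April (30), May (31), June (30), July (31), August (31), September (30): 28 + 31 + 30 + 31 + 30 + 31 + 31 + 30 = 242 days.
October 1–16, 2230: 16 days.
Residual: 262 days.
Total: 993 days.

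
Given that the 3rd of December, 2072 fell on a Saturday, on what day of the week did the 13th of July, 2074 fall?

December 3, 2072 → December 3, 2073: 365 days.
December 2073: 31 − 3 = 28 days remain.
Then January (31), February 2074 (28), March (31), April (30), May (31), June (30): 31 + 28 + 31 + 30 + 31 + 30 = 181 days.
July 1–13, 2074: 13 days.
Residual: 222 days.
Total: 587 days.
587 mod 7 = 6, so 6 days after Saturday is Friday.

Friday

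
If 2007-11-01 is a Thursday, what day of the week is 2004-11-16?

Count forward from the earlier date (November 16, 2004) to the later (November 1, 2007):
November 16, 2004 → November 16, 2005: 365 days.
November 16, 2005 → November 16, 2006: 365 days.
November 2006: 30 − 16 = 14 days remain.
Then 11 full months totalling 335 days.
November 1, 2007: 1 day.
Residual: 350 days.
Total: 1080 days.
1080 mod 7 = 2, so 2 days before Thursday is Tuesday.

Tuesday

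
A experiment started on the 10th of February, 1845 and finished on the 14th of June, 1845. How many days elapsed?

124

February 1845: 28 − 10 = 18 days remain (1845 is not a leap year, so February has 28 days).
Then March (31), April (30), May (31): 31 + 30 + 31 = 92 days.
June 1–14, 1845: 14 days.
Total: 18 + 92 + 14 = 124 days.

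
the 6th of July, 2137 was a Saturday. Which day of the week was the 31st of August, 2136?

Count forward from the earlier date (August 31, 2136) to the later (July 6, 2137):
August 2136: 31 − 31 = 0 days remain.
Then 10 full months totalling 303 days.
July 1–6, 2137: 6 days.
Residual: 309 days.
Total: 309 days.
309 mod 7 = 1, so 1 day before Saturday is Friday.

Friday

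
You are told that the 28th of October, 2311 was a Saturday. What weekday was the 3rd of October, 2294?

Wednesday

Count forward from the earlier date (October 3, 2294) to the later (October 28, 2311):
From October 3, 2294 to October 3, 2311: 17 years, of which 3 contain a Feb 29 — 14×365 + 3×366 = 6208 days.
(2300 is not a leap year (divisible by 100 but not 400).)
Within October 2311: 28 − 3 = 25 days.
Total: 6233 days.
6233 mod 7 = 3, so 3 days before Saturday is Wednesday.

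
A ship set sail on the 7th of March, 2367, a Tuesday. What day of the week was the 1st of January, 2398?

Thursday

From March 7, 2367 to March 7, 2397: 30 years, of which 8 contain a Feb 29 — 22×365 + 8×366 = 10958 days.
March 2397: 31 − 7 = 24 days remain.
Then 9 full months totalling 275 days.
January 1, 2398: 1 day.
Residual: 300 days.
Total: 11258 days.
11258 mod 7 = 2, so 2 days after Tuesday is Thursday.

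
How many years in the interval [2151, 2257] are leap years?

26

Years divisible by 4: 2152, 2156, …, 2256 — 27 in all.
Of these, 2200 is divisible by 100 but not 400, so not leap.
Leap years: 27 − 1 = 26.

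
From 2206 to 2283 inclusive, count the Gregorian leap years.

19

Years divisible by 4: 2208, 2212, …, 2280 — 19 in all.
No century exceptions apply. Count: 19.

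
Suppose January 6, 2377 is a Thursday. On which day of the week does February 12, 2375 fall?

Wednesday

Count forward from the earlier date (February 12, 2375) to the later (January 6, 2377):
Day-of-year of February 12, 2375: 43.
Day-of-year of January 6, 2377: 6.
2375 has 365 days, so 365 − 43 = 322 days remain in 2375.
Full years: 2376: 366. Sum = 366.
Total: 322 + 366 + 6 = 694 days.
694 mod 7 = 1, so 1 day before Thursday is Wednesday.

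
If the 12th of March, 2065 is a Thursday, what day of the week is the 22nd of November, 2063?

Count forward from the earlier date (November 22, 2063) to the later (March 12, 2065):
Day-of-year of November 22, 2063: 326.
Day-of-year of March 12, 2065: 71.
2063 has 365 days, so 365 − 326 = 39 days remain in 2063.
Full years: 2064: 366. Sum = 366.
Total: 39 + 366 + 71 = 476 days.
476 is a multiple of 7, so the 22nd of November, 2063 falls on the same weekday: Thursday.

Thursday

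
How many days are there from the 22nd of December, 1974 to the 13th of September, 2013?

Day-of-year of December 22, 1974: 356.
Day-of-year of September 13, 2013: 256.
1974 has 365 days, so 365 − 356 = 9 days remain in 1974.
Full years 1975–2012: 28 common + 10 leap = 28×365 + 10×366 = 13880 days.
Total: 9 + 13880 + 256 = 14145 days.

14145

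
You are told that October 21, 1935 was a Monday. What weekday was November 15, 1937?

Monday

October 1935: 31 − 21 = 10 days remain.
Then 24 full months totalling 731 days.
November 1–15, 1937: 15 days.
Total: 10 + 731 + 15 = 756 days.
756 is a multiple of 7, so November 15, 1937 falls on the same weekday: Monday.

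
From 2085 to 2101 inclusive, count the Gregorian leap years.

Years divisible by 4 in [2085, 2101]: 2088, 2092, 2096, 2100.
Of these, 2100 is divisible by 100 but not 400, so not leap.
Leap years: 4 − 1 = 3.

3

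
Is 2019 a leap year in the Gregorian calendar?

No

2019 is not a leap year.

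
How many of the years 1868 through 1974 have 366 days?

26

Years divisible by 4: 1868, 1872, …, 1972 — 27 in all.
Of these, 1900 is divisible by 100 but not 400, so not leap.
Leap years: 27 − 1 = 26.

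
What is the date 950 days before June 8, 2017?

November 1, 2014

Count 950 days before June 8, 2017:
Day-of-year of November 1, 2014: 305.
Day-of-year of June 8, 2017: 159.
2014 has 365 days, so 365 − 305 = 60 days remain in 2014.
Full years: 2015: 365; 2016: 366. Sum = 731.
Total: 60 + 731 + 159 = 950 days.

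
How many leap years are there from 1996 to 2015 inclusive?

5

Years divisible by 4 in [1996, 2015]: 1996, 2000, 2004, 2008, 2012.
2000 is divisible by 400, so still leap.
No century exceptions apply. Count: 5.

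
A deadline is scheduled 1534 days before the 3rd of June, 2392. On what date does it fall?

the 22nd of March, 2388

Count 1534 days before June 3, 2392:
Day-of-year of March 22, 2388: 82.
Day-of-year of June 3, 2392: 155.
2388 has 366 days, so 366 − 82 = 284 days remain in 2388.
Full years: 2389: 365; 2390: 365; 2391: 365. Sum = 1095.
Total: 284 + 1095 + 155 = 1534 days.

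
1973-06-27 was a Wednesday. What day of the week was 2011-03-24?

Day-of-year of June 27, 1973: 178.
Day-of-year of March 24, 2011: 83.
1973 has 365 days, so 365 − 178 = 187 days remain in 1973.
Full years 1974–2010: 28 common + 9 leap = 28×365 + 9×366 = 13514 days.
Total: 187 + 13514 + 83 = 13784 days.
13784 mod 7 = 1, so 1 day after Wednesday is Thursday.

Thursday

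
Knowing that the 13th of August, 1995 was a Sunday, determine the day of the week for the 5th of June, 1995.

Monday

Count forward from the earlier date (June 5, 1995) to the later (August 13, 1995):
June 1995: 30 − 5 = 25 days remain.
Then July (31): 31 days.
August 1–13, 1995: 13 days.
Total: 25 + 31 + 13 = 69 days.
69 mod 7 = 6, so 6 days before Sunday is Monday.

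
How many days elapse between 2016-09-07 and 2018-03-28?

567

September 2016: 30 − 7 = 23 days remain.
Then 17 full months totalling 516 days.
March 1–28, 2018: 28 days.
Total: 23 + 516 + 28 = 567 days.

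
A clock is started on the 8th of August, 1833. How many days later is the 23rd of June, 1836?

1050

August 8, 1833 → August 8, 1834: 365 days.
August 8, 1834 → August 8, 1835: 365 days.
August 1835: 31 − 8 = 23 days remain.
Then 9 full months totalling 274 days.
June 1–23, 1836: 23 days.
Residual: 320 days.
Total: 1050 days.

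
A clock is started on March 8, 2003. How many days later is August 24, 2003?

169

March 2003: 31 − 8 = 23 days remain.
Then April (30), May (31), June (30), July (31): 30 + 31 + 30 + 31 = 122 days.
August 1–24, 2003: 24 days.
Total: 23 + 122 + 24 = 169 days.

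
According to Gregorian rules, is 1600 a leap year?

Yes

1600 is a leap year (divisible by 400).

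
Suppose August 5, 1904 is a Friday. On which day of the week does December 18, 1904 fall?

Sunday

August 1904: 31 − 5 = 26 days remain.
Then September (30), October (31), November (30): 30 + 31 + 30 = 91 days.
December 1–18, 1904: 18 days.
Total: 26 + 91 + 18 = 135 days.
135 mod 7 = 2, so 2 days after Friday is Sunday.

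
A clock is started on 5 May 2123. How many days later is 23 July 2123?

79

May 2123: 31 − 5 = 26 days remain.
Then June (30): 30 days.
July 1–23, 2123: 23 days.
Total: 26 + 30 + 23 = 79 days.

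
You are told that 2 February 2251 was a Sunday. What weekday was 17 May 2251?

Saturday

February 2251: 28 − 2 = 26 days remain (2251 is not a leap year, so February has 28 days).
Then March (31), April (30): 31 + 30 = 61 days.
May 1–17, 2251: 17 days.
Total: 26 + 61 + 17 = 104 days.
104 mod 7 = 6, so 6 days after Sunday is Saturday.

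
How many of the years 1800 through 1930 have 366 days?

31

Years divisible by 4: 1800, 1804, …, 1928 — 33 in all.
Of these, 1800, 1900 are divisible by 100 but not 400, so not leap.
Leap years: 33 − 2 = 31.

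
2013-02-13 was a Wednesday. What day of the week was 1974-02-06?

Count forward from the earlier date (February 6, 1974) to the later (February 13, 2013):
From February 6, 1974 to February 6, 2013: 39 years, of which 10 contain a Feb 29 — 29×365 + 10×366 = 14245 days.
(2000 is a leap year (divisible by 400).)
Within February 2013: 13 − 6 = 7 days.
Total: 14252 days.
14252 is a multiple of 7, so 1974-02-06 falls on the same weekday: Wednesday.

Wednesday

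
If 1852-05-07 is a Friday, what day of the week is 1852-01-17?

Count forward from the earlier date (January 17, 1852) to the later (May 7, 1852):
January 1852: 31 − 17 = 14 days remain.
Then February 1852 (29), March (31), April (30): 29 + 31 + 30 = 90 days.
May 1–7, 1852: 7 days.
Total: 14 + 90 + 7 = 111 days.
111 mod 7 = 6, so 6 days before Friday is Saturday.

Saturday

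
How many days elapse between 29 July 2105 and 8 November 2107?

832

July 29, 2105 → July 29, 2106: 365 days.
July 29, 2106 → July 29, 2107: 365 days.
July 2107: 31 − 29 = 2 days remain.
Then August (31), September (30), October (31): 31 + 30 + 31 = 92 days.
November 1–8, 2107: 8 days.
Residual: 102 days.
Total: 832 days.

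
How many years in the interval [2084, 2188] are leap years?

Years divisible by 4: 2084, 2088, …, 2188 — 27 in all.
Of these, 2100 is divisible by 100 but not 400, so not leap.
Leap years: 27 − 1 = 26.

26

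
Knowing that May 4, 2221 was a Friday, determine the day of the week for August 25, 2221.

May 2221: 31 − 4 = 27 days remain.
Then June (30), July (31): 30 + 31 = 61 days.
August 1–25, 2221: 25 days.
Total: 27 + 61 + 25 = 113 days.
113 mod 7 = 1, so 1 day after Friday is Saturday.

Saturday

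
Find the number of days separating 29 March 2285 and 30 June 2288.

Day-of-year of March 29, 2285: 88.
Day-of-year of June 30, 2288: 182.
2285 has 365 days, so 365 − 88 = 277 days remain in 2285.
Full years: 2286: 365; 2287: 365. Sum = 730.
Total: 277 + 730 + 182 = 1189 days.

1189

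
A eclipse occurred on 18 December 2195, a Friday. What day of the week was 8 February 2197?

December 2195: 31 − 18 = 13 days remain.
Then 13 full months totalling 397 days.
February 1–8, 2197: 8 days (2197 is not a leap year).
Total: 13 + 397 + 8 = 418 days.
418 mod 7 = 5, so 5 days after Friday is Wednesday.

Wednesday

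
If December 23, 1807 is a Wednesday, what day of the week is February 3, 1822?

Day-of-year of December 23, 1807: 357.
Day-of-year of February 3, 1822: 34.
1807 has 365 days, so 365 − 357 = 8 days remain in 1807.
Full years 1808–1821: 10 common + 4 leap = 10×365 + 4×366 = 5114 days.
Total: 8 + 5114 + 34 = 5156 days.
5156 mod 7 = 4, so 4 days after Wednesday is Sunday.

Sunday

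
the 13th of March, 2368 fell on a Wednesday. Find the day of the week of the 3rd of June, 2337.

Thursday

Count forward from the earlier date (June 3, 2337) to the later (March 13, 2368):
From June 3, 2337 to June 3, 2367: 30 years, of which 7 contain a Feb 29 — 23×365 + 7×366 = 10957 days.
June 2367: 30 − 3 = 27 days remain.
Then July (31), August (31), September (30), October (31), November (30), December (31), January (31), February 2368 (29): 31 + 31 + 30 + 31 + 30 + 31 + 31 + 29 = 244 days.
March 1–13, 2368: 13 days.
Residual: 284 days.
Total: 11241 days.
11241 mod 7 = 6, so 6 days before Wednesday is Thursday.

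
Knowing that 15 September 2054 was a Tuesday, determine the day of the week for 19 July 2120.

Friday

From September 15, 2054 to September 15, 2119: 65 years, of which 15 contain a Feb 29 — 50×365 + 15×366 = 23740 days.
(2100 is not a leap year (divisible by 100 but not 400).)
September 2119: 30 − 15 = 15 days remain.
Then 9 full months totalling 274 days.
July 1–19, 2120: 19 days.
Residual: 308 days.
Total: 24048 days.
24048 mod 7 = 3, so 3 days after Tuesday is Friday.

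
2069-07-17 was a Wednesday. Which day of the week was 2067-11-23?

Count forward from the earlier date (November 23, 2067) to the later (July 17, 2069):
November 2067: 30 − 23 = 7 days remain.
Then 19 full months totalling 578 days.
July 1–17, 2069: 17 days.
Total: 7 + 578 + 17 = 602 days.
602 is a multiple of 7, so 2067-11-23 falls on the same weekday: Wednesday.

Wednesday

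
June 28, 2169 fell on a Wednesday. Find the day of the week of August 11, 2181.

Saturday

From June 28, 2169 to June 28, 2181: 12 years, of which 3 contain a Feb 29 — 9×365 + 3×366 = 4383 days.
June 2181: 30 − 28 = 2 days remain.
Then July (31): 31 days.
August 1–11, 2181: 11 days.
Residual: 44 days.
Total: 4427 days.
4427 mod 7 = 3, so 3 days after Wednesday is Saturday.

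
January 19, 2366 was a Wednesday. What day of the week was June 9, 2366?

January 2366: 31 − 19 = 12 days remain.
Then February 2366 (28), March (31), April (30), May (31): 28 + 31 + 30 + 31 = 120 days.
June 1–9, 2366: 9 days.
Total: 12 + 120 + 9 = 141 days.
141 mod 7 = 1, so 1 day after Wednesday is Thursday.

Thursday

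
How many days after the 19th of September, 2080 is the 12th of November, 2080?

54

September 2080: 30 − 19 = 11 days remain.
Then October (31): 31 days.
November 1–12, 2080: 12 days.
Total: 11 + 31 + 12 = 54 days.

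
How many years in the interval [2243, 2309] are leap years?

16

Years divisible by 4: 2244, 2248, …, 2308 — 17 in all.
Of these, 2300 is divisible by 100 but not 400, so not leap.
Leap years: 17 − 1 = 16.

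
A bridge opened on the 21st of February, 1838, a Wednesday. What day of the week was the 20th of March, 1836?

Sunday

Count forward from the earlier date (March 20, 1836) to the later (February 21, 1838):
March 20, 1836 → March 20, 1837: 365 days.
March 1837: 31 − 20 = 11 days remain.
Then 10 full months totalling 306 days.
February 1–21, 1838: 21 days (1838 is not a leap year).
Residual: 338 days.
Total: 703 days.
703 mod 7 = 3, so 3 days before Wednesday is Sunday.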